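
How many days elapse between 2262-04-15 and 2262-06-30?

76

April 2262: 30 − 15 = 15 days remain.
Then May (31): 31 days.
June 1–30, 2262: 30 days.
Total: 15 + 31 + 30 = 76 days.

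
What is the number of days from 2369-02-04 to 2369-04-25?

80

February 2369: 28 − 4 = 24 days remain (2369 is not a leap year, so February has 28 days).
Then March (31): 31 days.
April 1–25, 2369: 25 days.
Total: 24 + 31 + 25 = 80 days.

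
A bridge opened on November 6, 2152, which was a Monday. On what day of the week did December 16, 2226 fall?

Day-of-year of November 6, 2152: 311.
Day-of-year of December 16, 2226: 350.
2152 has 366 days, so 366 − 311 = 55 days remain in 2152.
Full years 2153–2225: 56 common + 17 leap = 56×365 + 17×366 = 26662 days.
Total: 55 + 26662 + 350 = 27067 days.
27067 mod 7 = 5, so 5 days after Monday is Saturday.

Saturday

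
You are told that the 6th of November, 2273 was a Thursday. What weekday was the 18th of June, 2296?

From November 6, 2273 to November 6, 2295: 22 years, of which 5 contain a Feb 29 — 17×365 + 5×366 = 8035 days.
November 2295: 30 − 6 = 24 days remain.
Then December (31), January (31), February 2296 (29), March (31), April (30), May (31): 31 + 31 + 29 + 31 + 30 + 31 = 183 days.
June 1–18, 2296: 18 days.
Residual: 225 days.
Total: 8260 days.
8260 is a multiple of 7, so the 18th of June, 2296 falls on the same weekday: Thursday.

Thursday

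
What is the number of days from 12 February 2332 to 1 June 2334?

February 12, 2332 → February 12, 2333: 366 days (2332 is a leap year).
February 12, 2333 → February 12, 2334: 365 days.
February 2334: 28 − 12 = 16 days remain (2334 is not a leap year, so February has 28 days).
Then March (31), April (30), May (31): 31 + 30 + 31 = 92 days.
June 1, 2334: 1 day.
Residual: 109 days.
Total: 840 days.

840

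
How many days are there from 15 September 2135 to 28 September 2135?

Within September 2135: 28 − 15 = 13 days.

13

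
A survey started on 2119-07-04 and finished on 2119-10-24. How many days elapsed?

July 2119: 31 − 4 = 27 days remain.
Then August (31), September (30): 31 + 30 = 61 days.
October 1–24, 2119: 24 days.
Total: 27 + 61 + 24 = 112 days.

112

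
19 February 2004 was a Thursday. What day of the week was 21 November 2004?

Sunday

February 2004: 29 − 19 = 10 days remain (2004 is a leap year, so February has 29 days).
Then March (31), April (30), May (31), June (30), July (31), August (31), September (30), October (31): 31 + 30 + 31 + 30 + 31 + 31 + 30 + 31 = 245 days.
November 1–21, 2004: 21 days.
Total: 10 + 245 + 21 = 276 days.
276 mod 7 = 3, so 3 days after Thursday is Sunday.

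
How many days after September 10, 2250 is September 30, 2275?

9151

From September 10, 2250 to September 10, 2275: 25 years, of which 6 contain a Feb 29 — 19×365 + 6×366 = 9131 days.
Within September 2275: 30 − 10 = 20 days.
Total: 9151 days.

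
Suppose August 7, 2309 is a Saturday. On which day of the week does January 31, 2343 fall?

Sunday

From August 7, 2309 to August 7, 2342: 33 years, of which 8 contain a Feb 29 — 25×365 + 8×366 = 12053 days.
August 2342: 31 − 7 = 24 days remain.
Then September (30), October (31), November (30), December (31): 30 + 31 + 30 + 31 = 122 days.
January 1–31, 2343: 31 days.
Residual: 177 days.
Total: 12230 days.
12230 mod 7 = 1, so 1 day after Saturday is Sunday.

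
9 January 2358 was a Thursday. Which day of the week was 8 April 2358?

Tuesday

January 2358: 31 − 9 = 22 days remain.
Then February 2358 (28), March (31): 28 + 31 = 59 days.
April 1–8, 2358: 8 days.
Total: 22 + 59 + 8 = 89 days.
89 mod 7 = 5, so 5 days after Thursday is Tuesday.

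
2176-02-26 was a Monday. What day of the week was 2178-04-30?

February 2176: 29 − 26 = 3 days remain (2176 is a leap year, so February has 29 days).
Then 25 full months totalling 761 days.
April 1–30, 2178: 30 days.
Total: 3 + 761 + 30 = 794 days.
794 mod 7 = 3, so 3 days after Monday is Thursday.

Thursday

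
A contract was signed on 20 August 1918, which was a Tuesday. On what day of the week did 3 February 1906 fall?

Saturday

Count forward from the earlier date (February 3, 1906) to the later (August 20, 1918):
Day-of-year of February 3, 1906: 34.
Day-of-year of August 20, 1918: 232.
1906 has 365 days, so 365 − 34 = 331 days remain in 1906.
Full years 1907–1917: 8 common + 3 leap = 8×365 + 3×366 = 4018 days.
Total: 331 + 4018 + 232 = 4581 days.
4581 mod 7 = 3, so 3 days before Tuesday is Saturday.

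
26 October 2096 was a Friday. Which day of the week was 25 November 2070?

Tuesday

Count forward from the earlier date (November 25, 2070) to the later (October 26, 2096):
Day-of-year of November 25, 2070: 329.
Day-of-year of October 26, 2096: 300.
2070 has 365 days, so 365 − 329 = 36 days remain in 2070.
Full years 2071–2095: 19 common + 6 leap = 19×365 + 6×366 = 9131 days.
Total: 36 + 9131 + 300 = 9467 days.
9467 mod 7 = 3, so 3 days before Friday is Tuesday.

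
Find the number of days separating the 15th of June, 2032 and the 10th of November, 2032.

148

June 2032: 30 − 15 = 15 days remain.
Then July (31), August (31), September (30), October (31): 31 + 31 + 30 + 31 = 123 days.
November 1–10, 2032: 10 days.
Total: 15 + 123 + 10 = 148 days.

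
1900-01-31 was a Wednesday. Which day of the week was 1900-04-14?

January 1900: 31 − 31 = 0 days remain.
Then February 1900 (28), March (31): 28 + 31 = 59 days.
April 1–14, 1900: 14 days.
Total: 0 + 59 + 14 = 73 days.
73 mod 7 = 3, so 3 days after Wednesday is Saturday.

Saturday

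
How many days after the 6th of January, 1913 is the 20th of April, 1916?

1200

January 6, 1913 → January 6, 1914: 365 days.
January 6, 1914 → January 6, 1915: 365 days.
January 6, 1915 → January 6, 1916: 365 days.
January 1916: 31 − 6 = 25 days remain.
Then February 1916 (29), March (31): 29 + 31 = 60 days.
April 1–20, 1916: 20 days.
Residual: 105 days.
Total: 1200 days.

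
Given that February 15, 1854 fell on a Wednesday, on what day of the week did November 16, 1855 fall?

Day-of-year of February 15, 1854: 46.
Day-of-year of November 16, 1855: 320.
1854 has 365 days, so 365 − 46 = 319 days remain in 1854.
Total: 319 + 320 = 639 days.
639 mod 7 = 2, so 2 days after Wednesday is Friday.

Friday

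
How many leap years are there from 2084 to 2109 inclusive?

Years divisible by 4 in [2084, 2109]: 2084, 2088, 2092, 2096, 2100, 2104, 2108.
Of these, 2100 is divisible by 100 but not 400, so not leap.
Leap years: 7 − 1 = 6.

6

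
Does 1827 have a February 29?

1827 is not a leap year.

No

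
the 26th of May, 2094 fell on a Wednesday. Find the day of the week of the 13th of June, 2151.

Sunday

Day-of-year of May 26, 2094: 146.
Day-of-year of June 13, 2151: 164.
2094 has 365 days, so 365 − 146 = 219 days remain in 2094.
Full years 2095–2150: 43 common + 13 leap = 43×365 + 13×366 = 20453 days.
Total: 219 + 20453 + 164 = 20836 days.
20836 mod 7 = 4, so 4 days after Wednesday is Sunday.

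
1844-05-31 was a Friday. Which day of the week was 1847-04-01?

May 31, 1844 → May 31, 1845: 365 days.
May 31, 1845 → May 31, 1846: 365 days.
May 1846: 31 − 31 = 0 days remain.
Then 10 full months totalling 304 days.
April 1, 1847: 1 day.
Residual: 305 days.
Total: 1035 days.
1035 mod 7 = 6, so 6 days after Friday is Thursday.

Thursday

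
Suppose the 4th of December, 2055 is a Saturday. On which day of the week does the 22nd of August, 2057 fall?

December 4, 2055 → December 4, 2056: 366 days (2056 is a leap year).
December 2056: 31 − 4 = 27 days remain.
Then January (31), February 2057 (28), March (31), April (30), May (31), June (30), July (31): 31 + 28 + 31 + 30 + 31 + 30 + 31 = 212 days.
August 1–22, 2057: 22 days.
Residual: 261 days.
Total: 627 days.
627 mod 7 = 4, so 4 days after Saturday is Wednesday.

Wednesday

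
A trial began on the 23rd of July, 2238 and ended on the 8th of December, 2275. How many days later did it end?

13652

Day-of-year of July 23, 2238: 204.
Day-of-year of December 8, 2275: 342.
2238 has 365 days, so 365 − 204 = 161 days remain in 2238.
Full years 2239–2274: 27 common + 9 leap = 27×365 + 9×366 = 13149 days.
Total: 161 + 13149 + 342 = 13652 days.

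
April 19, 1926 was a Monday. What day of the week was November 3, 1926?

April 1926: 30 − 19 = 11 days remain.
Then May (31), June (30), July (31), August (31), September (30), October (31): 31 + 30 + 31 + 31 + 30 + 31 = 184 days.
November 1–3, 1926: 3 days.
Total: 11 + 184 + 3 = 198 days.
198 mod 7 = 2, so 2 days after Monday is Wednesday.

Wednesday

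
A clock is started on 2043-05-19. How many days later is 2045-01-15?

607

May 19, 2043 → May 19, 2044: 366 days (2044 is a leap year).
May 2044: 31 − 19 = 12 days remain.
Then June (30), July (31), August (31), September (30), October (31), November (30), December (31): 30 + 31 + 31 + 30 + 31 + 30 + 31 = 214 days.
January 1–15, 2045: 15 days.
Residual: 241 days.
Total: 607 days.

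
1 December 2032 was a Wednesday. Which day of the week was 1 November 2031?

Count forward from the earlier date (November 1, 2031) to the later (December 1, 2032):
November 2031: 30 − 1 = 29 days remain.
Then 12 full months totalling 366 days.
December 1, 2032: 1 day.
Total: 29 + 366 + 1 = 396 days.
396 mod 7 = 4, so 4 days before Wednesday is Saturday.

Saturday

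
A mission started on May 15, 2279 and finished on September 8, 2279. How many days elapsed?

May 2279: 31 − 15 = 16 days remain.
Then June (30), July (31), August (31): 30 + 31 + 31 = 92 days.
September 1–8, 2279: 8 days.
Total: 16 + 92 + 8 = 116 days.

116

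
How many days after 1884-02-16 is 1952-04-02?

24882

From February 16, 1884 to February 16, 1952: 68 years, of which 16 contain a Feb 29 — 52×365 + 16×366 = 24836 days.
(1900 is not a leap year (divisible by 100 but not 400).)
February 1952: 29 − 16 = 13 days remain (1952 is a leap year, so February has 29 days).
Then March (31): 31 days.
April 1–2, 1952: 2 days.
Residual: 46 days.
Total: 24882 days.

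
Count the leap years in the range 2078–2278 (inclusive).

48

Years divisible by 4: 2080, 2084, …, 2276 — 50 in all.
Of these, 2100, 2200 are divisible by 100 but not 400, so not leap.
Leap years: 50 − 2 = 48.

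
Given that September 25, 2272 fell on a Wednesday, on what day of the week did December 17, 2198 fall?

Count forward from the earlier date (December 17, 2198) to the later (September 25, 2272):
Day-of-year of December 17, 2198: 351.
Day-of-year of September 25, 2272: 269.
2198 has 365 days, so 365 − 351 = 14 days remain in 2198.
Full years 2199–2271: 56 common + 17 leap = 56×365 + 17×366 = 26662 days.
Total: 14 + 26662 + 269 = 26945 days.
26945 mod 7 = 2, so 2 days before Wednesday is Monday.

Monday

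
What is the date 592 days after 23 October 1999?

6 June 2001

Count 592 days after October 23, 1999:
Day-of-year of October 23, 1999: 296.
Day-of-year of June 6, 2001: 157.
1999 has 365 days, so 365 − 296 = 69 days remain in 1999.
Full years: 2000: 366. Sum = 366.
Total: 69 + 366 + 157 = 592 days.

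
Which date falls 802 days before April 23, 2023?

February 10, 2021

Count 802 days before April 23, 2023:
Day-of-year of February 10, 2021: 41.
Day-of-year of April 23, 2023: 113.
2021 has 365 days, so 365 − 41 = 324 days remain in 2021.
Full years: 2022: 365. Sum = 365.
Total: 324 + 365 + 113 = 802 days.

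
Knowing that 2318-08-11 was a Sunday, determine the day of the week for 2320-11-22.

Monday

August 11, 2318 → August 11, 2319: 365 days.
August 11, 2319 → August 11, 2320: 366 days (2320 is a leap year).
August 2320: 31 − 11 = 20 days remain.
Then September (30), October (31): 30 + 31 = 61 days.
November 1–22, 2320: 22 days.
Residual: 103 days.
Total: 834 days.
834 mod 7 = 1, so 1 day after Sunday is Monday.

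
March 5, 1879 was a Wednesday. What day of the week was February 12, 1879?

Count forward from the earlier date (February 12, 1879) to the later (March 5, 1879):
February 1879: 28 − 12 = 16 days remain (1879 is not a leap year, so February has 28 days).
March 1–5, 1879: 5 days.
Total: 16 + 5 = 21 days.
21 is a multiple of 7, so February 12, 1879 falls on the same weekday: Wednesday.

Wednesday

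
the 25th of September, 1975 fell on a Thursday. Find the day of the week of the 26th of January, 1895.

Count forward from the earlier date (January 26, 1895) to the later (September 25, 1975):
Day-of-year of January 26, 1895: 26.
Day-of-year of September 25, 1975: 268.
1895 has 365 days, so 365 − 26 = 339 days remain in 1895.
Full years 1896–1974: 60 common + 19 leap = 60×365 + 19×366 = 28854 days.
Total: 339 + 28854 + 268 = 29461 days.
29461 mod 7 = 5, so 5 days before Thursday is Saturday.

Saturday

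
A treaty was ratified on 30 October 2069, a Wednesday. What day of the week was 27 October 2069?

Sunday

Count forward from the earlier date (October 27, 2069) to the later (October 30, 2069):
Within October 2069: 30 − 27 = 3 days.
3 mod 7 = 3, so 3 days before Wednesday is Sunday.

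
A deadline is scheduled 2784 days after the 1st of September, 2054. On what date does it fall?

the 16th of April, 2062

Count 2784 days after September 1, 2054:
From September 1, 2054 to September 1, 2061: 7 years, of which 2 contain a Feb 29 — 5×365 + 2×366 = 2557 days.
September 2061: 30 − 1 = 29 days remain.
Then October (31), November (30), December (31), January (31), February 2062 (28), March (31): 31 + 30 + 31 + 31 + 28 + 31 = 182 days.
April 1–16, 2062: 16 days.
Residual: 227 days.
Total: 2784 days.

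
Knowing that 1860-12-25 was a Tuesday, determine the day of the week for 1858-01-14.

Thursday

Count forward from the earlier date (January 14, 1858) to the later (December 25, 1860):
January 14, 1858 → January 14, 1859: 365 days.
January 14, 1859 → January 14, 1860: 365 days.
January 1860: 31 − 14 = 17 days remain.
Then 10 full months totalling 304 days.
December 1–25, 1860: 25 days.
Residual: 346 days.
Total: 1076 days.
1076 mod 7 = 5, so 5 days before Tuesday is Thursday.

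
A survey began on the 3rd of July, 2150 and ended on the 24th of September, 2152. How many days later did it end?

July 2150: 31 − 3 = 28 days remain.
Then 25 full months totalling 762 days.
September 1–24, 2152: 24 days.
Total: 28 + 762 + 24 = 814 days.

814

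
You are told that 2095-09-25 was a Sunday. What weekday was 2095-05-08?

Sunday

Count forward from the earlier date (May 8, 2095) to the later (September 25, 2095):
May 2095: 31 − 8 = 23 days remain.
Then June (30), July (31), August (31): 30 + 31 + 31 = 92 days.
September 1–25, 2095: 25 days.
Total: 23 + 92 + 25 = 140 days.
140 is a multiple of 7, so 2095-05-08 falls on the same weekday: Sunday.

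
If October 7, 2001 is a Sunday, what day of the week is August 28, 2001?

Tuesday

Count forward from the earlier date (August 28, 2001) to the later (October 7, 2001):
August 2001: 31 − 28 = 3 days remain.
Then September (30): 30 days.
October 1–7, 2001: 7 days.
Total: 3 + 30 + 7 = 40 days.
40 mod 7 = 5, so 5 days before Sunday is Tuesday.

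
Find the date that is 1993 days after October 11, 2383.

March 26, 2389

Count 1993 days after October 11, 2383:
Day-of-year of October 11, 2383: 284.
Day-of-year of March 26, 2389: 85.
2383 has 365 days, so 365 − 284 = 81 days remain in 2383.
Full years: 2384: 366; 2385: 365; 2386: 365; 2387: 365; 2388: 366. Sum = 1827.
Total: 81 + 1827 + 85 = 1993 days.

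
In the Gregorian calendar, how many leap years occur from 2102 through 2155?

13

Years divisible by 4: 2104, 2108, …, 2152 — 13 in all.
No century exceptions apply. Count: 13.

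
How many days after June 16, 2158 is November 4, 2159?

June 2158: 30 − 16 = 14 days remain.
Then 16 full months totalling 488 days.
November 1–4, 2159: 4 days.
Total: 14 + 488 + 4 = 506 days.

506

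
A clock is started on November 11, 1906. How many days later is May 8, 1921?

From November 11, 1906 to November 11, 1920: 14 years, of which 4 contain a Feb 29 — 10×365 + 4×366 = 5114 days.
November 1920: 30 − 11 = 19 days remain.
Then December (31), January (31), February 1921 (28), March (31), April (30): 31 + 31 + 28 + 31 + 30 = 151 days.
May 1–8, 1921: 8 days.
Residual: 178 days.
Total: 5292 days.

5292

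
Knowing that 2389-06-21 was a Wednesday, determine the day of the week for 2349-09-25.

Sunday

Count forward from the earlier date (September 25, 2349) to the later (June 21, 2389):
Day-of-year of September 25, 2349: 268.
Day-of-year of June 21, 2389: 172.
2349 has 365 days, so 365 − 268 = 97 days remain in 2349.
Full years 2350–2388: 29 common + 10 leap = 29×365 + 10×366 = 14245 days.
Total: 97 + 14245 + 172 = 14514 days.
14514 mod 7 = 3, so 3 days before Wednesday is Sunday.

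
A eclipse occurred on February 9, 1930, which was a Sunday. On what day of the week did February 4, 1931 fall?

February 1930: 28 − 9 = 19 days remain (1930 is not a leap year, so February has 28 days).
Then 11 full months totalling 337 days.
February 1–4, 1931: 4 days (1931 is not a leap year).
Residual: 360 days.
Total: 360 days.
360 mod 7 = 3, so 3 days after Sunday is Wednesday.

Wednesday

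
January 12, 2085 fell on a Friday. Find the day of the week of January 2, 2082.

Count forward from the earlier date (January 2, 2082) to the later (January 12, 2085):
January 2, 2082 → January 2, 2083: 365 days.
January 2, 2083 → January 2, 2084: 365 days.
January 2, 2084 → January 2, 2085: 366 days (2084 is a leap year).
Within January 2085: 12 − 2 = 10 days.
Total: 1106 days.
1106 is a multiple of 7, so January 2, 2082 falls on the same weekday: Friday.

Friday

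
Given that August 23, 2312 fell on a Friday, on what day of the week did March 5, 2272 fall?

Count forward from the earlier date (March 5, 2272) to the later (August 23, 2312):
From March 5, 2272 to March 5, 2312: 40 years, of which 9 contain a Feb 29 — 31×365 + 9×366 = 14609 days.
(2300 is not a leap year (divisible by 100 but not 400).)
March 2312: 31 − 5 = 26 days remain.
Then April (30), May (31), June (30), July (31): 30 + 31 + 30 + 31 = 122 days.
August 1–23, 2312: 23 days.
Residual: 171 days.
Total: 14780 days.
14780 mod 7 = 3, so 3 days before Friday is Tuesday.

Tuesday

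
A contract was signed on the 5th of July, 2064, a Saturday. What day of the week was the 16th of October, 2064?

July 2064: 31 − 5 = 26 days remain.
Then August (31), September (30): 31 + 30 = 61 days.
October 1–16, 2064: 16 days.
Total: 26 + 61 + 16 = 103 days.
103 mod 7 = 5, so 5 days after Saturday is Thursday.

Thursday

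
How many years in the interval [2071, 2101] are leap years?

7

Years divisible by 4 in [2071, 2101]: 2072, 2076, 2080, 2084, 2088, 2092, 2096, 2100.
Of these, 2100 is divisible by 100 but not 400, so not leap.
Leap years: 8 − 1 = 7.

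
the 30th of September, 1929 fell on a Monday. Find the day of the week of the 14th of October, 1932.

September 30, 1929 → September 30, 1930: 365 days.
September 30, 1930 → September 30, 1931: 365 days.
September 30, 1931 → September 30, 1932: 366 days (1932 is a leap year).
September 1932: 30 − 30 = 0 days remain.
October 1–14, 1932: 14 days.
Residual: 14 days.
Total: 1110 days.
1110 mod 7 = 4, so 4 days after Monday is Friday.

Friday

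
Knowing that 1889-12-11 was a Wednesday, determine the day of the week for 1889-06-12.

Wednesday

Count forward from the earlier date (June 12, 1889) to the later (December 11, 1889):
June 1889: 30 − 12 = 18 days remain.
Then July (31), August (31), September (30), October (31), November (30): 31 + 31 + 30 + 31 + 30 = 153 days.
December 1–11, 1889: 11 days.
Total: 18 + 153 + 11 = 182 days.
182 is a multiple of 7, so 1889-06-12 falls on the same weekday: Wednesday.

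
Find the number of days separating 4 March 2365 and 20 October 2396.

From March 4, 2365 to March 4, 2396: 31 years, of which 8 contain a Feb 29 — 23×365 + 8×366 = 11323 days.
March 2396: 31 − 4 = 27 days remain.
Then April (30), May (31), June (30), July (31), August (31), September (30): 30 + 31 + 30 + 31 + 31 + 30 = 183 days.
October 1–20, 2396: 20 days.
Residual: 230 days.
Total: 11553 days.

11553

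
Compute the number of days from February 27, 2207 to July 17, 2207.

February 2207: 28 − 27 = 1 day remains (2207 is not a leap year, so February has 28 days).
Then March (31), April (30), May (31), June (30): 31 + 30 + 31 + 30 = 122 days.
July 1–17, 2207: 17 days.
Total: 1 + 122 + 17 = 140 days.

140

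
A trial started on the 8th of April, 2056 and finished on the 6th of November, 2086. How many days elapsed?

11169

Day-of-year of April 8, 2056: 99.
Day-of-year of November 6, 2086: 310.
2056 has 366 days, so 366 − 99 = 267 days remain in 2056.
Full years 2057–2085: 22 common + 7 leap = 22×365 + 7×366 = 10592 days.
Total: 267 + 10592 + 310 = 11169 days.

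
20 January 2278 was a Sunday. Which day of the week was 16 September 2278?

January 2278: 31 − 20 = 11 days remain.
Then February 2278 (28), March (31), April (30), May (31), June (30), July (31), August (31): 28 + 31 + 30 + 31 + 30 + 31 + 31 = 212 days.
September 1–16, 2278: 16 days.
Total: 11 + 212 + 16 = 239 days.
239 mod 7 = 1, so 1 day after Sunday is Monday.

Monday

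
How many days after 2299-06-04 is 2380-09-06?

29679

Day-of-year of June 4, 2299: 155.
Day-of-year of September 6, 2380: 250.
2299 has 365 days, so 365 − 155 = 210 days remain in 2299.
Full years 2300–2379: 61 common + 19 leap = 61×365 + 19×366 = 29219 days.
Total: 210 + 29219 + 250 = 29679 days.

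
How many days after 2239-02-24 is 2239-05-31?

February 2239: 28 − 24 = 4 days remain (2239 is not a leap year, so February has 28 days).
Then March (31), April (30): 31 + 30 = 61 days.
May 1–31, 2239: 31 days.
Total: 4 + 61 + 31 = 96 days.

96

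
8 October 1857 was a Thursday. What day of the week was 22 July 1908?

Wednesday

From October 8, 1857 to October 8, 1907: 50 years, of which 11 contain a Feb 29 — 39×365 + 11×366 = 18261 days.
(1900 is not a leap year (divisible by 100 but not 400).)
October 1907: 31 − 8 = 23 days remain.
Then November (30), December (31), January (31), February 1908 (29), March (31), April (30), May (31), June (30): 30 + 31 + 31 + 29 + 31 + 30 + 31 + 30 = 243 days.
July 1–22, 1908: 22 days.
Residual: 288 days.
Total: 18549 days.
18549 mod 7 = 6, so 6 days after Thursday is Wednesday.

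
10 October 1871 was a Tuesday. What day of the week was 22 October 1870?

Saturday

Count forward from the earlier date (October 22, 1870) to the later (October 10, 1871):
October 1870: 31 − 22 = 9 days remain.
Then 11 full months totalling 334 days.
October 1–10, 1871: 10 days.
Residual: 353 days.
Total: 353 days.
353 mod 7 = 3, so 3 days before Tuesday is Saturday.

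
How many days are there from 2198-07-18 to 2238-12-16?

14760

From July 18, 2198 to July 18, 2238: 40 years, of which 9 contain a Feb 29 — 31×365 + 9×366 = 14609 days.
(2200 is not a leap year (divisible by 100 but not 400).)
July 2238: 31 − 18 = 13 days remain.
Then August (31), September (30), October (31), November (30): 31 + 30 + 31 + 30 = 122 days.
December 1–16, 2238: 16 days.
Residual: 151 days.
Total: 14760 days.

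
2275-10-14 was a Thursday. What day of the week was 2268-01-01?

Wednesday

Count forward from the earlier date (January 1, 2268) to the later (October 14, 2275):
From January 1, 2268 to January 1, 2275: 7 years, of which 2 contain a Feb 29 — 5×365 + 2×366 = 2557 days.
January 2275: 31 − 1 = 30 days remain.
Then February 2275 (28), March (31), April (30), May (31), June (30), July (31), August (31), September (30): 28 + 31 + 30 + 31 + 30 + 31 + 31 + 30 = 242 days.
October 1–14, 2275: 14 days.
Residual: 286 days.
Total: 2843 days.
2843 mod 7 = 1, so 1 day before Thursday is Wednesday.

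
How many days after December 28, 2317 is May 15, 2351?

12191

From December 28, 2317 to December 28, 2350: 33 years, of which 8 contain a Feb 29 — 25×365 + 8×366 = 12053 days.
December 2350: 31 − 28 = 3 days remain.
Then January (31), February 2351 (28), March (31), April (30): 31 + 28 + 31 + 30 = 120 days.
May 1–15, 2351: 15 days.
Residual: 138 days.
Total: 12191 days.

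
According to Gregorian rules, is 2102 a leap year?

No

2102 is not a leap year.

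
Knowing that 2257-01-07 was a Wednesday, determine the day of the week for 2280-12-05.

From January 7, 2257 to January 7, 2280: 23 years, of which 5 contain a Feb 29 — 18×365 + 5×366 = 8400 days.
January 2280: 31 − 7 = 24 days remain.
Then 10 full months totalling 304 days.
December 1–5, 2280: 5 days.
Residual: 333 days.
Total: 8733 days.
8733 mod 7 = 4, so 4 days after Wednesday is Sunday.

Sunday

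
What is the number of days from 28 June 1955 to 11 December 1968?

From June 28, 1955 to June 28, 1968: 13 years, of which 4 contain a Feb 29 — 9×365 + 4×366 = 4749 days.
June 1968: 30 − 28 = 2 days remain.
Then July (31), August (31), September (30), October (31), November (30): 31 + 31 + 30 + 31 + 30 = 153 days.
December 1–11, 1968: 11 days.
Residual: 166 days.
Total: 4915 days.

4915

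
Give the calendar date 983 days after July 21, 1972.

March 31, 1975

Count 983 days after July 21, 1972:
July 21, 1972 → July 21, 1973: 365 days.
July 21, 1973 → July 21, 1974: 365 days.
July 1974: 31 − 21 = 10 days remain.
Then August (31), September (30), October (31), November (30), December (31), January (31), February 1975 (28): 31 + 30 + 31 + 30 + 31 + 31 + 28 = 212 days.
March 1–31, 1975: 31 days.
Residual: 253 days.
Total: 983 days.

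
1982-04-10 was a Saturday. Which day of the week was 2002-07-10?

Day-of-year of April 10, 1982: 100.
Day-of-year of July 10, 2002: 191.
1982 has 365 days, so 365 − 100 = 265 days remain in 1982.
Full years 1983–2001: 14 common + 5 leap = 14×365 + 5×366 = 6940 days.
Total: 265 + 6940 + 191 = 7396 days.
7396 mod 7 = 4, so 4 days after Saturday is Wednesday.

Wednesday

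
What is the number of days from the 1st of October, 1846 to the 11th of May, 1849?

Day-of-year of October 1, 1846: 274.
Day-of-year of May 11, 1849: 131.
1846 has 365 days, so 365 − 274 = 91 days remain in 1846.
Full years: 1847: 365; 1848: 366. Sum = 731.
Total: 91 + 731 + 131 = 953 days.

953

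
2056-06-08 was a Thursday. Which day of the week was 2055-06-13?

Count forward from the earlier date (June 13, 2055) to the later (June 8, 2056):
Day-of-year of June 13, 2055: 164.
Day-of-year of June 8, 2056: 160.
2055 has 365 days, so 365 − 164 = 201 days remain in 2055.
Total: 201 + 160 = 361 days.
361 mod 7 = 4, so 4 days before Thursday is Sunday.

Sunday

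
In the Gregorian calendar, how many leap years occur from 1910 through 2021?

28

Years divisible by 4: 1912, 1916, …, 2020 — 28 in all.
2000 is divisible by 400, so still leap.
No century exceptions apply. Count: 28.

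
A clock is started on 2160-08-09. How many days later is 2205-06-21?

16386

Day-of-year of August 9, 2160: 222.
Day-of-year of June 21, 2205: 172.
2160 has 366 days, so 366 − 222 = 144 days remain in 2160.
Full years 2161–2204: 34 common + 10 leap = 34×365 + 10×366 = 16070 days.
Total: 144 + 16070 + 172 = 16386 days.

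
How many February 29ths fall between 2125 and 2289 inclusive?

40

Years divisible by 4: 2128, 2132, …, 2288 — 41 in all.
Of these, 2200 is divisible by 100 but not 400, so not leap.
Leap years: 41 − 1 = 40.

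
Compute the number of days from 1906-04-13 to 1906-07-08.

86

April 1906: 30 − 13 = 17 days remain.
Then May (31), June (30): 31 + 30 = 61 days.
July 1–8, 1906: 8 days.
Total: 17 + 61 + 8 = 86 days.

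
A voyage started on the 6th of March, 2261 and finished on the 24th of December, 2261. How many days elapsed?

293

March 2261: 31 − 6 = 25 days remain.
Then April (30), May (31), June (30), July (31), August (31), September (30), October (31), November (30): 30 + 31 + 30 + 31 + 31 + 30 + 31 + 30 = 244 days.
December 1–24, 2261: 24 days.
Total: 25 + 244 + 24 = 293 days.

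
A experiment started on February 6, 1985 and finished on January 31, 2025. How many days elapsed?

Day-of-year of February 6, 1985: 37.
Day-of-year of January 31, 2025: 31.
1985 has 365 days, so 365 − 37 = 328 days remain in 1985.
Full years 1986–2024: 29 common + 10 leap = 29×365 + 10×366 = 14245 days.
Total: 328 + 14245 + 31 = 14604 days.

14604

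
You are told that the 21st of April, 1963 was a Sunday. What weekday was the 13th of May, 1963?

Monday

April 1963: 30 − 21 = 9 days remain.
May 1–13, 1963: 13 days.
Total: 9 + 13 = 22 days.
22 mod 7 = 1, so 1 day after Sunday is Monday.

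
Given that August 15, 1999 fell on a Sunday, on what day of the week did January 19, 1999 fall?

Count forward from the earlier date (January 19, 1999) to the later (August 15, 1999):
January 1999: 31 − 19 = 12 days remain.
Then February 1999 (28), March (31), April (30), May (31), June (30), July (31): 28 + 31 + 30 + 31 + 30 + 31 = 181 days.
August 1–15, 1999: 15 days.
Total: 12 + 181 + 15 = 208 days.
208 mod 7 = 5, so 5 days before Sunday is Tuesday.

Tuesday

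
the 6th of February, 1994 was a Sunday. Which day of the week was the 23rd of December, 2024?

Monday

Day-of-year of February 6, 1994: 37.
Day-of-year of December 23, 2024: 358.
1994 has 365 days, so 365 − 37 = 328 days remain in 1994.
Full years 1995–2023: 22 common + 7 leap = 22×365 + 7×366 = 10592 days.
Total: 328 + 10592 + 358 = 11278 days.
11278 mod 7 = 1, so 1 day after Sunday is Monday.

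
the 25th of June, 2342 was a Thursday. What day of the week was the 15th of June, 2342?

Count forward from the earlier date (June 15, 2342) to the later (June 25, 2342):
Within June 2342: 25 − 15 = 10 days.
10 mod 7 = 3, so 3 days before Thursday is Monday.

Monday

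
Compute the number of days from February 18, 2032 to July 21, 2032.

February 2032: 29 − 18 = 11 days remain (2032 is a leap year, so February has 29 days).
Then March (31), April (30), May (31), June (30): 31 + 30 + 31 + 30 = 122 days.
July 1–21, 2032: 21 days.
Total: 11 + 122 + 21 = 154 days.

154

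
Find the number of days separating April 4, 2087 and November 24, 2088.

600

Day-of-year of April 4, 2087: 94.
Day-of-year of November 24, 2088: 329.
2087 has 365 days, so 365 − 94 = 271 days remain in 2087.
Total: 271 + 329 = 600 days.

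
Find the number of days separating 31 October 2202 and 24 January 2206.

1181

October 31, 2202 → October 31, 2203: 365 days.
October 31, 2203 → October 31, 2204: 366 days (2204 is a leap year).
October 31, 2204 → October 31, 2205: 365 days.
October 2205: 31 − 31 = 0 days remain.
Then November (30), December (31): 30 + 31 = 61 days.
January 1–24, 2206: 24 days.
Residual: 85 days.
Total: 1181 days.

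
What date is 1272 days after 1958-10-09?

1962-04-03

Count 1272 days after October 9, 1958:
October 9, 1958 → October 9, 1959: 365 days.
October 9, 1959 → October 9, 1960: 366 days (1960 is a leap year).
October 9, 1960 → October 9, 1961: 365 days.
October 1961: 31 − 9 = 22 days remain.
Then November (30), December (31), January (31), February 1962 (28), March (31): 30 + 31 + 31 + 28 + 31 = 151 days.
April 1–3, 1962: 3 days.
Residual: 176 days.
Total: 1272 days.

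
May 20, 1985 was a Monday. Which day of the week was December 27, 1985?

May 1985: 31 − 20 = 11 days remain.
Then June (30), July (31), August (31), September (30), October (31), November (30): 30 + 31 + 31 + 30 + 31 + 30 = 183 days.
December 1–27, 1985: 27 days.
Total: 11 + 183 + 27 = 221 days.
221 mod 7 = 4, so 4 days after Monday is Friday.

Friday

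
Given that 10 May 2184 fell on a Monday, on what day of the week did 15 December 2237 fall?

From May 10, 2184 to May 10, 2237: 53 years, of which 12 contain a Feb 29 — 41×365 + 12×366 = 19357 days.
(2200 is not a leap year (divisible by 100 but not 400).)
May 2237: 31 − 10 = 21 days remain.
Then June (30), July (31), August (31), September (30), October (31), November (30): 30 + 31 + 31 + 30 + 31 + 30 = 183 days.
December 1–15, 2237: 15 days.
Residual: 219 days.
Total: 19576 days.
19576 mod 7 = 4, so 4 days after Monday is Friday.

Friday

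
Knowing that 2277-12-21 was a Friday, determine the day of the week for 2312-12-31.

From December 21, 2277 to December 21, 2312: 35 years, of which 8 contain a Feb 29 — 27×365 + 8×366 = 12783 days.
(2300 is not a leap year (divisible by 100 but not 400).)
Within December 2312: 31 − 21 = 10 days.
Total: 12793 days.
12793 mod 7 = 4, so 4 days after Friday is Tuesday.

Tuesday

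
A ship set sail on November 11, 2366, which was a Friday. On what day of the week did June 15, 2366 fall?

Count forward from the earlier date (June 15, 2366) to the later (November 11, 2366):
June 2366: 30 − 15 = 15 days remain.
Then July (31), August (31), September (30), October (31): 31 + 31 + 30 + 31 = 123 days.
November 1–11, 2366: 11 days.
Total: 15 + 123 + 11 = 149 days.
149 mod 7 = 2, so 2 days before Friday is Wednesday.

Wednesday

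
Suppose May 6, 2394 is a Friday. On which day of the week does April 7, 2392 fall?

Tuesday

Count forward from the earlier date (April 7, 2392) to the later (May 6, 2394):
Day-of-year of April 7, 2392: 98.
Day-of-year of May 6, 2394: 126.
2392 has 366 days, so 366 − 98 = 268 days remain in 2392.
Full years: 2393: 365. Sum = 365.
Total: 268 + 365 + 126 = 759 days.
759 mod 7 = 3, so 3 days before Friday is Tuesday.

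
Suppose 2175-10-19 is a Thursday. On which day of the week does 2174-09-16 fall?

Count forward from the earlier date (September 16, 2174) to the later (October 19, 2175):
September 2174: 30 − 16 = 14 days remain.
Then 12 full months totalling 365 days.
October 1–19, 2175: 19 days.
Total: 14 + 365 + 19 = 398 days.
398 mod 7 = 6, so 6 days before Thursday is Friday.

Friday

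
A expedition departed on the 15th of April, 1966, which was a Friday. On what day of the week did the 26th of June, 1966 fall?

Sunday

April 1966: 30 − 15 = 15 days remain.
Then May (31): 31 days.
June 1–26, 1966: 26 days.
Total: 15 + 31 + 26 = 72 days.
72 mod 7 = 2, so 2 days after Friday is Sunday.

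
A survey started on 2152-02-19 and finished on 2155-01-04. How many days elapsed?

1050

Day-of-year of February 19, 2152: 50.
Day-of-year of January 4, 2155: 4.
2152 has 366 days, so 366 − 50 = 316 days remain in 2152.
Full years: 2153: 365; 2154: 365. Sum = 730.
Total: 316 + 730 + 4 = 1050 days.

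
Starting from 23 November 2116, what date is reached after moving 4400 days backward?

6 November 2104

Count 4400 days before November 23, 2116:
Day-of-year of November 6, 2104: 311.
Day-of-year of November 23, 2116: 328.
2104 has 366 days, so 366 − 311 = 55 days remain in 2104.
Full years 2105–2115: 9 common + 2 leap = 9×365 + 2×366 = 4017 days.
Total: 55 + 4017 + 328 = 4400 days.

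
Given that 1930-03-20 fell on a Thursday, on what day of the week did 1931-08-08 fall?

Saturday

Day-of-year of March 20, 1930: 79.
Day-of-year of August 8, 1931: 220.
1930 has 365 days, so 365 − 79 = 286 days remain in 1930.
Total: 286 + 220 = 506 days.
506 mod 7 = 2, so 2 days after Thursday is Saturday.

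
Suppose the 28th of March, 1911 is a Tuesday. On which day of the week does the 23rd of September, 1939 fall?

From March 28, 1911 to March 28, 1939: 28 years, of which 7 contain a Feb 29 — 21×365 + 7×366 = 10227 days.
March 1939: 31 − 28 = 3 days remain.
Then April (30), May (31), June (30), July (31), August (31): 30 + 31 + 30 + 31 + 31 = 153 days.
September 1–23, 1939: 23 days.
Residual: 179 days.
Total: 10406 days.
10406 mod 7 = 4, so 4 days after Tuesday is Saturday.

Saturday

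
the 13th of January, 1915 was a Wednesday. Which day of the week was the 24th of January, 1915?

Within January 1915: 24 − 13 = 11 days.
11 mod 7 = 4, so 4 days after Wednesday is Sunday.

Sunday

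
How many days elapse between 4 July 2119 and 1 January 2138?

Day-of-year of July 4, 2119: 185.
Day-of-year of January 1, 2138: 1.
2119 has 365 days, so 365 − 185 = 180 days remain in 2119.
Full years 2120–2137: 13 common + 5 leap = 13×365 + 5×366 = 6575 days.
Total: 180 + 6575 + 1 = 6756 days.

6756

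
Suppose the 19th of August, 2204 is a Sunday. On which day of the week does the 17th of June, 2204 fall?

Count forward from the earlier date (June 17, 2204) to the later (August 19, 2204):
June 2204: 30 − 17 = 13 days remain.
Then July (31): 31 days.
August 1–19, 2204: 19 days.
Total: 13 + 31 + 19 = 63 days.
63 is a multiple of 7, so the 17th of June, 2204 falls on the same weekday: Sunday.

Sunday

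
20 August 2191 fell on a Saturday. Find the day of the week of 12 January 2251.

Day-of-year of August 20, 2191: 232.
Day-of-year of January 12, 2251: 12.
2191 has 365 days, so 365 − 232 = 133 days remain in 2191.
Full years 2192–2250: 45 common + 14 leap = 45×365 + 14×366 = 21549 days.
Total: 133 + 21549 + 12 = 21694 days.
21694 mod 7 = 1, so 1 day after Saturday is Sunday.

Sunday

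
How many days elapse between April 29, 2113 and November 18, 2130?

6412

Day-of-year of April 29, 2113: 119.
Day-of-year of November 18, 2130: 322.
2113 has 365 days, so 365 − 119 = 246 days remain in 2113.
Full years 2114–2129: 12 common + 4 leap = 12×365 + 4×366 = 5844 days.
Total: 246 + 5844 + 322 = 6412 days.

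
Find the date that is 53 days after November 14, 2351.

January 6, 2352

Count 53 days after November 14, 2351:
November 2351: 30 − 14 = 16 days remain.
Then December (31): 31 days.
January 1–6, 2352: 6 days.
Residual: 53 days.
Total: 53 days.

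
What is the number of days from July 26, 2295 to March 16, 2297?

Day-of-year of July 26, 2295: 207.
Day-of-year of March 16, 2297: 75.
2295 has 365 days, so 365 − 207 = 158 days remain in 2295.
Full years: 2296: 366. Sum = 366.
Total: 158 + 366 + 75 = 599 days.

599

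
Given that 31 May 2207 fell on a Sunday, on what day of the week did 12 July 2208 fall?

Day-of-year of May 31, 2207: 151.
Day-of-year of July 12, 2208: 194.
2207 has 365 days, so 365 − 151 = 214 days remain in 2207.
Total: 214 + 194 = 408 days.
408 mod 7 = 2, so 2 days after Sunday is Tuesday.

Tuesday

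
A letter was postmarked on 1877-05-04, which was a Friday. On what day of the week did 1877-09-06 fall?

May 1877: 31 − 4 = 27 days remain.
Then June (30), July (31), August (31): 30 + 31 + 31 = 92 days.
September 1–6, 1877: 6 days.
Total: 27 + 92 + 6 = 125 days.
125 mod 7 = 6, so 6 days after Friday is Thursday.

Thursday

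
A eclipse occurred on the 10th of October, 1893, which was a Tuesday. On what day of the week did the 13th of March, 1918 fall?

Wednesday

From October 10, 1893 to October 10, 1917: 24 years, of which 5 contain a Feb 29 — 19×365 + 5×366 = 8765 days.
(1900 is not a leap year (divisible by 100 but not 400).)
October 1917: 31 − 10 = 21 days remain.
Then November (30), December (31), January (31), February 1918 (28): 30 + 31 + 31 + 28 = 120 days.
March 1–13, 1918: 13 days.
Residual: 154 days.
Total: 8919 days.
8919 mod 7 = 1, so 1 day after Tuesday is Wednesday.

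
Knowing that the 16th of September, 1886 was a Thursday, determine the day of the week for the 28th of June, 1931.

From September 16, 1886 to September 16, 1930: 44 years, of which 10 contain a Feb 29 — 34×365 + 10×366 = 16070 days.
(1900 is not a leap year (divisible by 100 but not 400).)
September 1930: 30 − 16 = 14 days remain.
Then October (31), November (30), December (31), January (31), February 1931 (28), March (31), April (30), May (31): 31 + 30 + 31 + 31 + 28 + 31 + 30 + 31 = 243 days.
June 1–28, 1931: 28 days.
Residual: 285 days.
Total: 16355 days.
16355 mod 7 = 3, so 3 days after Thursday is Sunday.

Sunday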